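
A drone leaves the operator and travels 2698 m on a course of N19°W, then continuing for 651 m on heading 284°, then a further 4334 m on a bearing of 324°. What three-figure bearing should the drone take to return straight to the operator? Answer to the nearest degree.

Leg 1 (N19°W, 2698 m): east 2698 sin 341° = -878.38, north 2698 cos 341° = 2551.01
Leg 2 (284°, 651 m): east 651 sin 284° = -631.66, north 651 cos 284° = 157.49
Leg 3 (324°, 4334 m): east 4334 sin 324° = -2547.46, north 4334 cos 324° = 3506.28
Net displacement: -4057.51 east, 6214.78 north. Direction back to start is (4057.51, -6214.78): bearing = atan2(4057.51, -6214.78) mod 360° = 146.86° ≈ 147°.

147°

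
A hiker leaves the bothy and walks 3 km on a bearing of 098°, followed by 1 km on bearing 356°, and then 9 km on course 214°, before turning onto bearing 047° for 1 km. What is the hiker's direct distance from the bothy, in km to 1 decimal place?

6.4 km

Leg 1 (098°, 3 km): east 3 sin 98° = 2.97, north 3 cos 98° = -0.42
Leg 2 (356°, 1 km): east 1 sin 356° = -0.07, north 1 cos 356° = 1.00
Leg 3 (214°, 9 km): east 9 sin 214° = -5.03, north 9 cos 214° = -7.46
Leg 4 (047°, 1 km): east 1 sin 47° = 0.73, north 1 cos 47° = 0.68
Net: -1.40 east, -6.20 north. Distance = √((-1.40)² + (-6.20)²) = 6.355 km.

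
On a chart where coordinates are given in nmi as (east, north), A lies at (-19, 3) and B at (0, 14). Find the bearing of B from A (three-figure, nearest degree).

060°

Δeast = 0 − -19 = 19.00; Δnorth = 14 − 3 = 11.00.
Bearing = atan2(Δeast, Δnorth) mod 360° = 59.93° ≈ 060°.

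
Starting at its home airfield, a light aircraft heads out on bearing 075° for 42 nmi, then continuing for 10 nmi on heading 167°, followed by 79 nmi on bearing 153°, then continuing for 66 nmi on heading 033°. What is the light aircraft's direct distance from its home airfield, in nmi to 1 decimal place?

Leg 1 (075°, 42 nmi): east 42 sin 75° = 40.57, north 42 cos 75° = 10.87
Leg 2 (167°, 10 nmi): east 10 sin 167° = 2.25, north 10 cos 167° = -9.74
Leg 3 (153°, 79 nmi): east 79 sin 153° = 35.87, north 79 cos 153° = -70.39
Leg 4 (033°, 66 nmi): east 66 sin 33° = 35.95, north 66 cos 33° = 55.35
Net: 114.63 east, -13.91 north. Distance = √((114.63)² + (-13.91)²) = 115.471 nmi.

115.5 nmi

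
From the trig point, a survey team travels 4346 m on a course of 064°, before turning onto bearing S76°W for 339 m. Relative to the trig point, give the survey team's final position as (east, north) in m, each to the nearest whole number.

Leg 1 (064°, 4346 m): east 4346 sin 64° = 3906.16, north 4346 cos 64° = 1905.16
Leg 2 (S76°W, 339 m): east 339 sin 256° = -328.93, north 339 cos 256° = -82.01
Summing: 3577.23 m east, 1823.15 m north → (3577, 1823).

(3577, 1823)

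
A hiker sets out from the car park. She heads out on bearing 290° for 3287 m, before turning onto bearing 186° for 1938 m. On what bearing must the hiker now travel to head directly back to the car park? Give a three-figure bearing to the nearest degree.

076°

Leg 1 (290°, 3287 m): east 3287 sin 290° = -3088.77, north 3287 cos 290° = 1124.22
Leg 2 (186°, 1938 m): east 1938 sin 186° = -202.58, north 1938 cos 186° = -1927.38
Net displacement: -3291.35 east, -803.16 north. Direction back to start is (3291.35, 803.16): bearing = atan2(3291.35, 803.16) mod 360° = 76.29° ≈ 076°.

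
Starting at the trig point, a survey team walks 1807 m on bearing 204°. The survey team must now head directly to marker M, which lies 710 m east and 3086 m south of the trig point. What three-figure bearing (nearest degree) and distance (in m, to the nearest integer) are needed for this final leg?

135°, 2037 m

Leg 1 (204°, 1807 m): east 1807 sin 204° = -734.97, north 1807 cos 204° = -1650.78
Current position: (-734.97, -1650.78). Target: (710, -3086). Remaining: Δeast = 1444.97, Δnorth = -1435.22.
Bearing = atan2(1444.97, -1435.22) mod 360° = 134.81°; distance = √((1444.97)² + (-1435.22)²) = 2036.618 m.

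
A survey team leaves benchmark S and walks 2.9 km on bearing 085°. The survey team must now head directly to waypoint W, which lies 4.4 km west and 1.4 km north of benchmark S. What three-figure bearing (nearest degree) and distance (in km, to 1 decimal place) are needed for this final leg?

Leg 1 (085°, 2.9 km): east 2.9 sin 85° = 2.89, north 2.9 cos 85° = 0.25
Current position: (2.89, 0.25). Target: (-4.4, 1.4). Remaining: Δeast = -7.29, Δnorth = 1.15.
Bearing = atan2(-7.29, 1.15) mod 360° = 278.94°; distance = √((-7.29)² + (1.15)²) = 7.379 km.

279°, 7.4 km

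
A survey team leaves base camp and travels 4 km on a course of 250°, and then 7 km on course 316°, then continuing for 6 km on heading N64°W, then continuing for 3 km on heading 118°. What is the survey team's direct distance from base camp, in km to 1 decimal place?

Leg 1 (250°, 4 km): east 4 sin 250° = -3.76, north 4 cos 250° = -1.37
Leg 2 (316°, 7 km): east 7 sin 316° = -4.86, north 7 cos 316° = 5.04
Leg 3 (N64°W, 6 km): east 6 sin 296° = -5.39, north 6 cos 296° = 2.63
Leg 4 (118°, 3 km): east 3 sin 118° = 2.65, north 3 cos 118° = -1.41
Net: -11.37 east, 4.89 north. Distance = √((-11.37)² + (4.89)²) = 12.372 km.

12.4 km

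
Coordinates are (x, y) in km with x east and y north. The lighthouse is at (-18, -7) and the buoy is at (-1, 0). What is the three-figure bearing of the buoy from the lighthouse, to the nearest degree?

068°

Δeast = -1 − -18 = 17.00; Δnorth = 0 − -7 = 7.00.
Bearing = atan2(Δeast, Δnorth) mod 360° = 67.62° ≈ 068°.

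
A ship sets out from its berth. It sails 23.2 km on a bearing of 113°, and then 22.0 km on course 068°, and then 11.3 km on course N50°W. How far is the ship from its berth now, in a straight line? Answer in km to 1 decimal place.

Leg 1 (113°, 23.2 km): east 23.2 sin 113° = 21.36, north 23.2 cos 113° = -9.06
Leg 2 (068°, 22.0 km): east 22.0 sin 68° = 20.40, north 22.0 cos 68° = 8.24
Leg 3 (N50°W, 11.3 km): east 11.3 sin 310° = -8.66, north 11.3 cos 310° = 7.26
Net: 33.10 east, 6.44 north. Distance = √((33.10)² + (6.44)²) = 33.718 km.

33.7 km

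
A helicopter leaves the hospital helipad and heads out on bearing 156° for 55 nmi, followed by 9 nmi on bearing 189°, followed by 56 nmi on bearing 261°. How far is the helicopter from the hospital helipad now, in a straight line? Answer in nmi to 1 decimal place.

76.1 nmi

Leg 1 (156°, 55 nmi): east 55 sin 156° = 22.37, north 55 cos 156° = -50.25
Leg 2 (189°, 9 nmi): east 9 sin 189° = -1.41, north 9 cos 189° = -8.89
Leg 3 (261°, 56 nmi): east 56 sin 261° = -55.31, north 56 cos 261° = -8.76
Net: -34.35 east, -67.89 north. Distance = √((-34.35)² + (-67.89)²) = 76.088 nmi.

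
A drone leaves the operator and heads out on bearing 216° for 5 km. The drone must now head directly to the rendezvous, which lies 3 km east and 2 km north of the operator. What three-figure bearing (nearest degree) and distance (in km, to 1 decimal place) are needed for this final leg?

044°, 8.5 km

Leg 1 (216°, 5 km): east 5 sin 216° = -2.94, north 5 cos 216° = -4.05
Current position: (-2.94, -4.05). Target: (3, 2). Remaining: Δeast = 5.94, Δnorth = 6.05.
Bearing = atan2(5.94, 6.05) mod 360° = 44.49°; distance = √((5.94)² + (6.05)²) = 8.474 km.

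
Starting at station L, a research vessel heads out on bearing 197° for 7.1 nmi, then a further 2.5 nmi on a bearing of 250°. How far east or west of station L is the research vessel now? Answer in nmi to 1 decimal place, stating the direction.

4.4 nmi west

Leg 1 (197°, 7.1 nmi): east 7.1 sin 197° = -2.08, north 7.1 cos 197° = -6.79
Leg 2 (250°, 2.5 nmi): east 2.5 sin 250° = -2.35, north 2.5 cos 250° = -0.86
Net east component: -4.43 nmi.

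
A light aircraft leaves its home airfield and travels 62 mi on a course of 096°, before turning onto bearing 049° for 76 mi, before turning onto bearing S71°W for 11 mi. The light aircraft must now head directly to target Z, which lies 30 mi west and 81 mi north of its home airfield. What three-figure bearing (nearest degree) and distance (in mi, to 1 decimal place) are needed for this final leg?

287°, 144.6 mi

Leg 1 (096°, 62 mi): east 62 sin 96° = 61.66, north 62 cos 96° = -6.48
Leg 2 (049°, 76 mi): east 76 sin 49° = 57.36, north 76 cos 49° = 49.86
Leg 3 (S71°W, 11 mi): east 11 sin 251° = -10.40, north 11 cos 251° = -3.58
Current position: (108.62, 39.80). Target: (-30, 81). Remaining: Δeast = -138.62, Δnorth = 41.20.
Bearing = atan2(-138.62, 41.20) mod 360° = 286.55°; distance = √((-138.62)² + (41.20)²) = 144.611 mi.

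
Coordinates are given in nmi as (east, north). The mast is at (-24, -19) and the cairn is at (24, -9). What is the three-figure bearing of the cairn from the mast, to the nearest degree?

078°

Δeast = 24 − -24 = 48.00; Δnorth = -9 − -19 = 10.00.
Bearing = atan2(Δeast, Δnorth) mod 360° = 78.23° ≈ 078°.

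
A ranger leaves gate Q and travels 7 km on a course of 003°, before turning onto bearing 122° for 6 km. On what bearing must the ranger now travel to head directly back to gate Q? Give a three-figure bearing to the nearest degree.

235°

Leg 1 (003°, 7 km): east 7 sin 3° = 0.37, north 7 cos 3° = 6.99
Leg 2 (122°, 6 km): east 6 sin 122° = 5.09, north 6 cos 122° = -3.18
Net displacement: 5.45 east, 3.81 north. Direction back to start is (-5.45, -3.81): bearing = atan2(-5.45, -3.81) mod 360° = 235.06° ≈ 235°.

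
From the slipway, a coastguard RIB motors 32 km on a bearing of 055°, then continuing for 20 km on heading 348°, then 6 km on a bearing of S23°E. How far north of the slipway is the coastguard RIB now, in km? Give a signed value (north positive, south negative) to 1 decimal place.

32.4 km

Leg 1 (055°, 32 km): east 32 sin 55° = 26.21, north 32 cos 55° = 18.35
Leg 2 (348°, 20 km): east 20 sin 348° = -4.16, north 20 cos 348° = 19.56
Leg 3 (S23°E, 6 km): east 6 sin 157° = 2.34, north 6 cos 157° = -5.52
Net north component: 32.39 km.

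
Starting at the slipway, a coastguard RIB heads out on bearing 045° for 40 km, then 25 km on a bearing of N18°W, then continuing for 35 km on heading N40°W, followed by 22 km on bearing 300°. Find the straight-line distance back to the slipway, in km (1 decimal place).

92.3 km

Leg 1 (045°, 40 km): east 40 sin 45° = 28.28, north 40 cos 45° = 28.28
Leg 2 (N18°W, 25 km): east 25 sin 342° = -7.73, north 25 cos 342° = 23.78
Leg 3 (N40°W, 35 km): east 35 sin 320° = -22.50, north 35 cos 320° = 26.81
Leg 4 (300°, 22 km): east 22 sin 300° = -19.05, north 22 cos 300° = 11.00
Net: -20.99 east, 89.87 north. Distance = √((-20.99)² + (89.87)²) = 92.291 km.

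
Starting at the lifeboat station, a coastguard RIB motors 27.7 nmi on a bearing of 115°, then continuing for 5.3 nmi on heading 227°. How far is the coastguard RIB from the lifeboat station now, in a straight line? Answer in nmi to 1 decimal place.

Leg 1 (115°, 27.7 nmi): east 27.7 sin 115° = 25.10, north 27.7 cos 115° = -11.71
Leg 2 (227°, 5.3 nmi): east 5.3 sin 227° = -3.88, north 5.3 cos 227° = -3.61
Net: 21.23 east, -15.32 north. Distance = √((21.23)² + (-15.32)²) = 26.180 nmi.

26.2 nmi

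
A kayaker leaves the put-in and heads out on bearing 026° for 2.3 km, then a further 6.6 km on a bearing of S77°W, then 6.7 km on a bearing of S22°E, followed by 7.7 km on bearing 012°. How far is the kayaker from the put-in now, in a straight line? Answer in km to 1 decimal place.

2.3 km

Leg 1 (026°, 2.3 km): east 2.3 sin 26° = 1.01, north 2.3 cos 26° = 2.07
Leg 2 (S77°W, 6.6 km): east 6.6 sin 257° = -6.43, north 6.6 cos 257° = -1.48
Leg 3 (S22°E, 6.7 km): east 6.7 sin 158° = 2.51, north 6.7 cos 158° = -6.21
Leg 4 (012°, 7.7 km): east 7.7 sin 12° = 1.60, north 7.7 cos 12° = 7.53
Net: -1.31 east, 1.90 north. Distance = √((-1.31)² + (1.90)²) = 2.311 km.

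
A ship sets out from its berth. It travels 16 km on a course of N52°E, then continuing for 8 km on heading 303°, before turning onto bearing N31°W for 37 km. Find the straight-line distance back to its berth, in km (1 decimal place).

47.8 km

Leg 1 (N52°E, 16 km): east 16 sin 52° = 12.61, north 16 cos 52° = 9.85
Leg 2 (303°, 8 km): east 8 sin 303° = -6.71, north 8 cos 303° = 4.36
Leg 3 (N31°W, 37 km): east 37 sin 329° = -19.06, north 37 cos 329° = 31.72
Net: -13.16 east, 45.92 north. Distance = √((-13.16)² + (45.92)²) = 47.771 km.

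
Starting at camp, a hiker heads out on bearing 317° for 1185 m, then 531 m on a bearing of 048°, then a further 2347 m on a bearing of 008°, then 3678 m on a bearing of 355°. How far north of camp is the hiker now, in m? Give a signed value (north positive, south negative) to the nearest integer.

7210 m

Leg 1 (317°, 1185 m): east 1185 sin 317° = -808.17, north 1185 cos 317° = 866.65
Leg 2 (048°, 531 m): east 531 sin 48° = 394.61, north 531 cos 48° = 355.31
Leg 3 (008°, 2347 m): east 2347 sin 8° = 326.64, north 2347 cos 8° = 2324.16
Leg 4 (355°, 3678 m): east 3678 sin 355° = -320.56, north 3678 cos 355° = 3664.00
Net north component: 7210.13 m.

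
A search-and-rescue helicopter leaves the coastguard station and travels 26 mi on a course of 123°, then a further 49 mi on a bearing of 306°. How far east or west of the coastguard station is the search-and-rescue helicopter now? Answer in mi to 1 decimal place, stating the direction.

17.8 mi west

Leg 1 (123°, 26 mi): east 26 sin 123° = 21.81, north 26 cos 123° = -14.16
Leg 2 (306°, 49 mi): east 49 sin 306° = -39.64, north 49 cos 306° = 28.80
Net east component: -17.84 mi.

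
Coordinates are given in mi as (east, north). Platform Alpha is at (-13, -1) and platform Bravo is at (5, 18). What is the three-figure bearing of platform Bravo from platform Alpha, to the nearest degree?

Δeast = 5 − -13 = 18.00; Δnorth = 18 − -1 = 19.00.
Bearing = atan2(Δeast, Δnorth) mod 360° = 43.45° ≈ 043°.

043°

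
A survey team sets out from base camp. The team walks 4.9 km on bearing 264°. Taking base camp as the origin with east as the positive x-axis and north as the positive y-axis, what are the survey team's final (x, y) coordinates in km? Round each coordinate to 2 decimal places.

(-4.87, -0.51)

Leg 1 (264°, 4.9 km): east 4.9 sin 264° = -4.87, north 4.9 cos 264° = -0.51
Summing: -4.87 km east, -0.51 km north → (-4.87, -0.51).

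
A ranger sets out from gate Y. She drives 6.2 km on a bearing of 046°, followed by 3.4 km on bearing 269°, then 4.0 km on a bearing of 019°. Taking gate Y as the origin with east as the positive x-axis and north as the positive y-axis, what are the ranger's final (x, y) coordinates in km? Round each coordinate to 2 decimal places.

Leg 1 (046°, 6.2 km): east 6.2 sin 46° = 4.46, north 6.2 cos 46° = 4.31
Leg 2 (269°, 3.4 km): east 3.4 sin 269° = -3.40, north 3.4 cos 269° = -0.06
Leg 3 (019°, 4.0 km): east 4.0 sin 19° = 1.30, north 4.0 cos 19° = 3.78
Summing: 2.36 km east, 8.03 km north → (2.36, 8.03).

(2.36, 8.03)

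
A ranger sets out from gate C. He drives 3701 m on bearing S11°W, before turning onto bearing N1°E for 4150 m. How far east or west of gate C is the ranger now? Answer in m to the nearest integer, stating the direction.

634 m west

Leg 1 (S11°W, 3701 m): east 3701 sin 191° = -706.18, north 3701 cos 191° = -3633.00
Leg 2 (N1°E, 4150 m): east 4150 sin 1° = 72.43, north 4150 cos 1° = 4149.37
Net east component: -633.76 m.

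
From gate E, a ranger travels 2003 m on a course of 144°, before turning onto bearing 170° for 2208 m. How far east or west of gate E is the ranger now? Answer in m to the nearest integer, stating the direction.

Leg 1 (144°, 2003 m): east 2003 sin 144° = 1177.33, north 2003 cos 144° = -1620.46
Leg 2 (170°, 2208 m): east 2208 sin 170° = 383.42, north 2208 cos 170° = -2174.46
Net east component: 1560.75 m.

1561 m east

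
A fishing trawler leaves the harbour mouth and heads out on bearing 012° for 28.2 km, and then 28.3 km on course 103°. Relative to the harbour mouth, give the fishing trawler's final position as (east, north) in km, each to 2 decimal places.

Leg 1 (012°, 28.2 km): east 28.2 sin 12° = 5.86, north 28.2 cos 12° = 27.58
Leg 2 (103°, 28.3 km): east 28.3 sin 103° = 27.57, north 28.3 cos 103° = -6.37
Summing: 33.44 km east, 21.22 km north → (33.44, 21.22).

(33.44, 21.22)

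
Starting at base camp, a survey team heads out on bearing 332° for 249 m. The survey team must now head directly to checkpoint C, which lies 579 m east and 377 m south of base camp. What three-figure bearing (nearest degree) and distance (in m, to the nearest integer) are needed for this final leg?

131°, 917 m

Leg 1 (332°, 249 m): east 249 sin 332° = -116.90, north 249 cos 332° = 219.85
Current position: (-116.90, 219.85). Target: (579, -377). Remaining: Δeast = 695.90, Δnorth = -596.85.
Bearing = atan2(695.90, -596.85) mod 360° = 130.62°; distance = √((695.90)² + (-596.85)²) = 916.793 m.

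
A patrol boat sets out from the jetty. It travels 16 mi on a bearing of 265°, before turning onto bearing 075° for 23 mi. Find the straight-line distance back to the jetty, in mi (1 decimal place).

7.8 mi

Leg 1 (265°, 16 mi): east 16 sin 265° = -15.94, north 16 cos 265° = -1.39
Leg 2 (075°, 23 mi): east 23 sin 75° = 22.22, north 23 cos 75° = 5.95
Net: 6.28 east, 4.56 north. Distance = √((6.28)² + (4.56)²) = 7.758 mi.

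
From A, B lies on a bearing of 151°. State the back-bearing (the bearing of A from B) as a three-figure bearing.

Back-bearing = 151° + 180° = 331°.

331°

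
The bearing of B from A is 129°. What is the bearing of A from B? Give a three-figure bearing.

309°

Back-bearing = 129° + 180° = 309°.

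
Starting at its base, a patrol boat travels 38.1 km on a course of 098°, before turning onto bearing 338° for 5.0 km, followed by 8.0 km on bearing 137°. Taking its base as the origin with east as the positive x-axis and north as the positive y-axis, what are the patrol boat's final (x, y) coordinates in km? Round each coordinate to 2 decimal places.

(41.31, -6.52)

Leg 1 (098°, 38.1 km): east 38.1 sin 98° = 37.73, north 38.1 cos 98° = -5.30
Leg 2 (338°, 5.0 km): east 5.0 sin 338° = -1.87, north 5.0 cos 338° = 4.64
Leg 3 (137°, 8.0 km): east 8.0 sin 137° = 5.46, north 8.0 cos 137° = -5.85
Summing: 41.31 km east, -6.52 km north → (41.31, -6.52).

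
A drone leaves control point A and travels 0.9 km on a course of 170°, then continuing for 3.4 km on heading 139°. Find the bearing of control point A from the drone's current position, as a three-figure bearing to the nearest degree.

325°

Leg 1 (170°, 0.9 km): east 0.9 sin 170° = 0.16, north 0.9 cos 170° = -0.89
Leg 2 (139°, 3.4 km): east 3.4 sin 139° = 2.23, north 3.4 cos 139° = -2.57
Net displacement: 2.39 east, -3.45 north. Direction back to start is (-2.39, 3.45): bearing = atan2(-2.39, 3.45) mod 360° = 325.34° ≈ 325°.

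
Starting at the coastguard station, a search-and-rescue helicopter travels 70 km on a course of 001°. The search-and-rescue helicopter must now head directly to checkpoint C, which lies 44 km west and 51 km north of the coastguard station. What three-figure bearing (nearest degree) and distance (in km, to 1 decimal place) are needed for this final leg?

Leg 1 (001°, 70 km): east 70 sin 1° = 1.22, north 70 cos 1° = 69.99
Current position: (1.22, 69.99). Target: (-44, 51). Remaining: Δeast = -45.22, Δnorth = -18.99.
Bearing = atan2(-45.22, -18.99) mod 360° = 247.22°; distance = √((-45.22)² + (-18.99)²) = 49.047 km.

247°, 49.0 km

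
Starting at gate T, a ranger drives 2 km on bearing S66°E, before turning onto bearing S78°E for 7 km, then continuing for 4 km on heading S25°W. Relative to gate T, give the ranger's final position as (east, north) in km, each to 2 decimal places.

(6.98, -5.89)

Leg 1 (S66°E, 2 km): east 2 sin 114° = 1.83, north 2 cos 114° = -0.81
Leg 2 (S78°E, 7 km): east 7 sin 102° = 6.85, north 7 cos 102° = -1.46
Leg 3 (S25°W, 4 km): east 4 sin 205° = -1.69, north 4 cos 205° = -3.63
Summing: 6.98 km east, -5.89 km north → (6.98, -5.89).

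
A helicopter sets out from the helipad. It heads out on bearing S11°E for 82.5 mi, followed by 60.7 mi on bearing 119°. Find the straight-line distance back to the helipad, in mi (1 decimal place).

Leg 1 (S11°E, 82.5 mi): east 82.5 sin 169° = 15.74, north 82.5 cos 169° = -80.98
Leg 2 (119°, 60.7 mi): east 60.7 sin 119° = 53.09, north 60.7 cos 119° = -29.43
Net: 68.83 east, -110.41 north. Distance = √((68.83)² + (-110.41)²) = 130.110 mi.

130.1 mi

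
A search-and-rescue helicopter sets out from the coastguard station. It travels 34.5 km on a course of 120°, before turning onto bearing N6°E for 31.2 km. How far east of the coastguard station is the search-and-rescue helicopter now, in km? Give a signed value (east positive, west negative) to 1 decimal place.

Leg 1 (120°, 34.5 km): east 34.5 sin 120° = 29.88, north 34.5 cos 120° = -17.25
Leg 2 (N6°E, 31.2 km): east 31.2 sin 6° = 3.26, north 31.2 cos 6° = 31.03
Net east component: 33.14 km.

33.1 km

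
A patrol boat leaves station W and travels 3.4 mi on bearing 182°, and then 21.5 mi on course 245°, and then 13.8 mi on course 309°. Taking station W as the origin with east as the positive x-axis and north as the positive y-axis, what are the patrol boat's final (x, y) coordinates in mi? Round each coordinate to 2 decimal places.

(-30.33, -3.80)

Leg 1 (182°, 3.4 mi): east 3.4 sin 182° = -0.12, north 3.4 cos 182° = -3.40
Leg 2 (245°, 21.5 mi): east 21.5 sin 245° = -19.49, north 21.5 cos 245° = -9.09
Leg 3 (309°, 13.8 mi): east 13.8 sin 309° = -10.72, north 13.8 cos 309° = 8.68
Summing: -30.33 mi east, -3.80 mi north → (-30.33, -3.80).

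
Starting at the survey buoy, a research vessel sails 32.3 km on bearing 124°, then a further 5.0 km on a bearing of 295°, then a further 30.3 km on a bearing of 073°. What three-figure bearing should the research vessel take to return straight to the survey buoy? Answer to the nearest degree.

278°

Leg 1 (124°, 32.3 km): east 32.3 sin 124° = 26.78, north 32.3 cos 124° = -18.06
Leg 2 (295°, 5.0 km): east 5.0 sin 295° = -4.53, north 5.0 cos 295° = 2.11
Leg 3 (073°, 30.3 km): east 30.3 sin 73° = 28.98, north 30.3 cos 73° = 8.86
Net displacement: 51.22 east, -7.09 north. Direction back to start is (-51.22, 7.09): bearing = atan2(-51.22, 7.09) mod 360° = 277.88° ≈ 278°.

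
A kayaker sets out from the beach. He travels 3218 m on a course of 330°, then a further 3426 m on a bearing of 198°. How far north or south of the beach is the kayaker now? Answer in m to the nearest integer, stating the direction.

471 m south

Leg 1 (330°, 3218 m): east 3218 sin 330° = -1609.00, north 3218 cos 330° = 2786.87
Leg 2 (198°, 3426 m): east 3426 sin 198° = -1058.69, north 3426 cos 198° = -3258.32
Net north component: -471.45 m.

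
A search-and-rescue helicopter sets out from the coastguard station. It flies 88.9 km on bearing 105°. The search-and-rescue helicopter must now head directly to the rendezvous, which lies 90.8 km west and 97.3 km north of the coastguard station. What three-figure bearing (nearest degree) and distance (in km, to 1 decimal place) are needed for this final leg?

304°, 213.7 km

Leg 1 (105°, 88.9 km): east 88.9 sin 105° = 85.87, north 88.9 cos 105° = -23.01
Current position: (85.87, -23.01). Target: (-90.8, 97.3). Remaining: Δeast = -176.67, Δnorth = 120.31.
Bearing = atan2(-176.67, 120.31) mod 360° = 304.25°; distance = √((-176.67)² + (120.31)²) = 213.745 km.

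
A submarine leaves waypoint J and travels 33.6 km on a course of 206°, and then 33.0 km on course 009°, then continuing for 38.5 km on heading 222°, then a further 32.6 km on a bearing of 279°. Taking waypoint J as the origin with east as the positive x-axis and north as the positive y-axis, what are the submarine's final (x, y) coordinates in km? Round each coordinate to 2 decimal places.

(-67.53, -21.12)

Leg 1 (206°, 33.6 km): east 33.6 sin 206° = -14.73, north 33.6 cos 206° = -30.20
Leg 2 (009°, 33.0 km): east 33.0 sin 9° = 5.16, north 33.0 cos 9° = 32.59
Leg 3 (222°, 38.5 km): east 38.5 sin 222° = -25.76, north 38.5 cos 222° = -28.61
Leg 4 (279°, 32.6 km): east 32.6 sin 279° = -32.20, north 32.6 cos 279° = 5.10
Summing: -67.53 km east, -21.12 km north → (-67.53, -21.12).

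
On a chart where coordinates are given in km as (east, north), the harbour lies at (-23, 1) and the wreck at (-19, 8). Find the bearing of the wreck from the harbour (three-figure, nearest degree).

Δeast = -19 − -23 = 4.00; Δnorth = 8 − 1 = 7.00.
Bearing = atan2(Δeast, Δnorth) mod 360° = 29.74° ≈ 030°.

030°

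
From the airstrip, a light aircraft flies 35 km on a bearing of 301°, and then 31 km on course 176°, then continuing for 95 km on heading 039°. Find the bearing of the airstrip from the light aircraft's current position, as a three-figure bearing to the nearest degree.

Leg 1 (301°, 35 km): east 35 sin 301° = -30.00, north 35 cos 301° = 18.03
Leg 2 (176°, 31 km): east 31 sin 176° = 2.16, north 31 cos 176° = -30.92
Leg 3 (039°, 95 km): east 95 sin 39° = 59.79, north 95 cos 39° = 73.83
Net displacement: 31.95 east, 60.93 north. Direction back to start is (-31.95, -60.93): bearing = atan2(-31.95, -60.93) mod 360° = 207.67° ≈ 208°.

208°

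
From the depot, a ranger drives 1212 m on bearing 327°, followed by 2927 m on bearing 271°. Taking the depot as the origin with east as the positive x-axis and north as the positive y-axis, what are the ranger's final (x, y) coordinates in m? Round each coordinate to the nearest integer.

Leg 1 (327°, 1212 m): east 1212 sin 327° = -660.10, north 1212 cos 327° = 1016.47
Leg 2 (271°, 2927 m): east 2927 sin 271° = -2926.55, north 2927 cos 271° = 51.08
Summing: -3586.66 m east, 1067.55 m north → (-3587, 1068).

(-3587, 1068)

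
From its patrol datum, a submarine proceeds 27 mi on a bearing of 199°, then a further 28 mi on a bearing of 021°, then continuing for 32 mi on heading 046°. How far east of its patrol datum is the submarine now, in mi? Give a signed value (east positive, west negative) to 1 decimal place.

24.3 mi

Leg 1 (199°, 27 mi): east 27 sin 199° = -8.79, north 27 cos 199° = -25.53
Leg 2 (021°, 28 mi): east 28 sin 21° = 10.03, north 28 cos 21° = 26.14
Leg 3 (046°, 32 mi): east 32 sin 46° = 23.02, north 32 cos 46° = 22.23
Net east component: 24.26 mi.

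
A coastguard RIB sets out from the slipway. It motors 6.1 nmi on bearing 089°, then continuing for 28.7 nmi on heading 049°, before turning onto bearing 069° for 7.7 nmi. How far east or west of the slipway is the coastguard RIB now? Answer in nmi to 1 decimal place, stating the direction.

Leg 1 (089°, 6.1 nmi): east 6.1 sin 89° = 6.10, north 6.1 cos 89° = 0.11
Leg 2 (049°, 28.7 nmi): east 28.7 sin 49° = 21.66, north 28.7 cos 49° = 18.83
Leg 3 (069°, 7.7 nmi): east 7.7 sin 69° = 7.19, north 7.7 cos 69° = 2.76
Net east component: 34.95 nmi.

34.9 nmi east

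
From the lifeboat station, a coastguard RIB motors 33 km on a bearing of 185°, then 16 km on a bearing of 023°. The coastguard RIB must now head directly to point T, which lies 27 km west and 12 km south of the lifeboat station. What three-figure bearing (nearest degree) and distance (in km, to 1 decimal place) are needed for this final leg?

Leg 1 (185°, 33 km): east 33 sin 185° = -2.88, north 33 cos 185° = -32.87
Leg 2 (023°, 16 km): east 16 sin 23° = 6.25, north 16 cos 23° = 14.73
Current position: (3.38, -18.15). Target: (-27, -12). Remaining: Δeast = -30.38, Δnorth = 6.15.
Bearing = atan2(-30.38, 6.15) mod 360° = 281.44°; distance = √((-30.38)² + (6.15)²) = 30.991 km.

281°, 31.0 km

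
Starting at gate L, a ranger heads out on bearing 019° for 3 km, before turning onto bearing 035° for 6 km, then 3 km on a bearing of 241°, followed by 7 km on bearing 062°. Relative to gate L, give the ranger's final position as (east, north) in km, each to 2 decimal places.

(7.97, 9.58)

Leg 1 (019°, 3 km): east 3 sin 19° = 0.98, north 3 cos 19° = 2.84
Leg 2 (035°, 6 km): east 6 sin 35° = 3.44, north 6 cos 35° = 4.91
Leg 3 (241°, 3 km): east 3 sin 241° = -2.62, north 3 cos 241° = -1.45
Leg 4 (062°, 7 km): east 7 sin 62° = 6.18, north 7 cos 62° = 3.29
Summing: 7.97 km east, 9.58 km north → (7.97, 9.58).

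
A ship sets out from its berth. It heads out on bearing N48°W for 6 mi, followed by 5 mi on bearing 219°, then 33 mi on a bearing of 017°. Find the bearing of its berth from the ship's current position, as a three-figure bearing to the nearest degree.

Leg 1 (N48°W, 6 mi): east 6 sin 312° = -4.46, north 6 cos 312° = 4.01
Leg 2 (219°, 5 mi): east 5 sin 219° = -3.15, north 5 cos 219° = -3.89
Leg 3 (017°, 33 mi): east 33 sin 17° = 9.65, north 33 cos 17° = 31.56
Net displacement: 2.04 east, 31.69 north. Direction back to start is (-2.04, -31.69): bearing = atan2(-2.04, -31.69) mod 360° = 183.69° ≈ 184°.

184°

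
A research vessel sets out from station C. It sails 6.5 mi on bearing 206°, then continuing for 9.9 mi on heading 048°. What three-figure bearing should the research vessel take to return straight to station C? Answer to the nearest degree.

260°

Leg 1 (206°, 6.5 mi): east 6.5 sin 206° = -2.85, north 6.5 cos 206° = -5.84
Leg 2 (048°, 9.9 mi): east 9.9 sin 48° = 7.36, north 9.9 cos 48° = 6.62
Net displacement: 4.51 east, 0.78 north. Direction back to start is (-4.51, -0.78): bearing = atan2(-4.51, -0.78) mod 360° = 260.16° ≈ 260°.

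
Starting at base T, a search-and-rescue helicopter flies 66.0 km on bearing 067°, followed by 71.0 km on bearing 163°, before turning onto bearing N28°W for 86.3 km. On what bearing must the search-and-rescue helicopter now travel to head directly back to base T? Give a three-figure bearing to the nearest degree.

230°

Leg 1 (067°, 66.0 km): east 66.0 sin 67° = 60.75, north 66.0 cos 67° = 25.79
Leg 2 (163°, 71.0 km): east 71.0 sin 163° = 20.76, north 71.0 cos 163° = -67.90
Leg 3 (N28°W, 86.3 km): east 86.3 sin 332° = -40.52, north 86.3 cos 332° = 76.20
Net displacement: 41.00 east, 34.09 north. Direction back to start is (-41.00, -34.09): bearing = atan2(-41.00, -34.09) mod 360° = 230.26° ≈ 230°.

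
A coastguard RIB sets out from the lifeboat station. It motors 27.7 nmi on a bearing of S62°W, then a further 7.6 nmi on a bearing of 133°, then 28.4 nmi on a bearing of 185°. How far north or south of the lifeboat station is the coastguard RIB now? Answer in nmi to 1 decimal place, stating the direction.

46.5 nmi south

Leg 1 (S62°W, 27.7 nmi): east 27.7 sin 242° = -24.46, north 27.7 cos 242° = -13.00
Leg 2 (133°, 7.6 nmi): east 7.6 sin 133° = 5.56, north 7.6 cos 133° = -5.18
Leg 3 (185°, 28.4 nmi): east 28.4 sin 185° = -2.48, north 28.4 cos 185° = -28.29
Net north component: -46.48 nmi.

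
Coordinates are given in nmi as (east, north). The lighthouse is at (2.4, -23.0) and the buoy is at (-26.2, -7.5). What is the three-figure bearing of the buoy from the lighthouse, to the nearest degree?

298°

Δeast = -26.2 − 2.4 = -28.60; Δnorth = -7.5 − -23.0 = 15.50.
Bearing = atan2(Δeast, Δnorth) mod 360° = 298.46° ≈ 298°.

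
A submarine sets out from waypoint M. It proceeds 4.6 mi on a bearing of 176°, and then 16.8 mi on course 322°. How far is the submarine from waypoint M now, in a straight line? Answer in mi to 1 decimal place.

13.2 mi

Leg 1 (176°, 4.6 mi): east 4.6 sin 176° = 0.32, north 4.6 cos 176° = -4.59
Leg 2 (322°, 16.8 mi): east 16.8 sin 322° = -10.34, north 16.8 cos 322° = 13.24
Net: -10.02 east, 8.65 north. Distance = √((-10.02)² + (8.65)²) = 13.239 mi.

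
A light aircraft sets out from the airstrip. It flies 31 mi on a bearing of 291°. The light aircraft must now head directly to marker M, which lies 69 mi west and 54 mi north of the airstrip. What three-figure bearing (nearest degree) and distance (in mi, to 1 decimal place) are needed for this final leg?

Leg 1 (291°, 31 mi): east 31 sin 291° = -28.94, north 31 cos 291° = 11.11
Current position: (-28.94, 11.11). Target: (-69, 54). Remaining: Δeast = -40.06, Δnorth = 42.89.
Bearing = atan2(-40.06, 42.89) mod 360° = 316.96°; distance = √((-40.06)² + (42.89)²) = 58.688 mi.

317°, 58.7 mi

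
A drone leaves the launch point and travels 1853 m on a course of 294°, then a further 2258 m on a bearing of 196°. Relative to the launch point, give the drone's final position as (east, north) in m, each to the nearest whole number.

Leg 1 (294°, 1853 m): east 1853 sin 294° = -1692.80, north 1853 cos 294° = 753.68
Leg 2 (196°, 2258 m): east 2258 sin 196° = -622.39, north 2258 cos 196° = -2170.53
Summing: -2315.19 m east, -1416.85 m north → (-2315, -1417).

(-2315, -1417)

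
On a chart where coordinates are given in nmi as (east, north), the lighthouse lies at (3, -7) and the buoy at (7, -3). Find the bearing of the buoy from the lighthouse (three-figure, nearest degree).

045°

Δeast = 7 − 3 = 4.00; Δnorth = -3 − -7 = 4.00.
Bearing = atan2(Δeast, Δnorth) mod 360° = 45.00° ≈ 045°.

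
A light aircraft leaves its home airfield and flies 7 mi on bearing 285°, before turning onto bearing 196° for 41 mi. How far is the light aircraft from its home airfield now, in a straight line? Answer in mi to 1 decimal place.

Leg 1 (285°, 7 mi): east 7 sin 285° = -6.76, north 7 cos 285° = 1.81
Leg 2 (196°, 41 mi): east 41 sin 196° = -11.30, north 41 cos 196° = -39.41
Net: -18.06 east, -37.60 north. Distance = √((-18.06)² + (-37.60)²) = 41.714 mi.

41.7 mi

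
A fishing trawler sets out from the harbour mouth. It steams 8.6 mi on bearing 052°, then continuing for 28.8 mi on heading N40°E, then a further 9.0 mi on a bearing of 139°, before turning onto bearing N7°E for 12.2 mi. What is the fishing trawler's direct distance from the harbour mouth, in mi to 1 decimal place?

Leg 1 (052°, 8.6 mi): east 8.6 sin 52° = 6.78, north 8.6 cos 52° = 5.29
Leg 2 (N40°E, 28.8 mi): east 28.8 sin 40° = 18.51, north 28.8 cos 40° = 22.06
Leg 3 (139°, 9.0 mi): east 9.0 sin 139° = 5.90, north 9.0 cos 139° = -6.79
Leg 4 (N7°E, 12.2 mi): east 12.2 sin 7° = 1.49, north 12.2 cos 7° = 12.11
Net: 32.68 east, 32.67 north. Distance = √((32.68)² + (32.67)²) = 46.212 mi.

46.2 mi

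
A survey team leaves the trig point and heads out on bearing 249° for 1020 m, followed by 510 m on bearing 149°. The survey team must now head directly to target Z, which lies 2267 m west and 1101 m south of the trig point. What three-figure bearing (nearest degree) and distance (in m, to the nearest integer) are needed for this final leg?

Leg 1 (249°, 1020 m): east 1020 sin 249° = -952.25, north 1020 cos 249° = -365.54
Leg 2 (149°, 510 m): east 510 sin 149° = 262.67, north 510 cos 149° = -437.16
Current position: (-689.58, -802.69). Target: (-2267, -1101). Remaining: Δeast = -1577.42, Δnorth = -298.31.
Bearing = atan2(-1577.42, -298.31) mod 360° = 259.29°; distance = √((-1577.42)² + (-298.31)²) = 1605.377 m.

259°, 1605 m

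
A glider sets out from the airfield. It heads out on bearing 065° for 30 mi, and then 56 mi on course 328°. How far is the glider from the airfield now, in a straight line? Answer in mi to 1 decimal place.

Leg 1 (065°, 30 mi): east 30 sin 65° = 27.19, north 30 cos 65° = 12.68
Leg 2 (328°, 56 mi): east 56 sin 328° = -29.68, north 56 cos 328° = 47.49
Net: -2.49 east, 60.17 north. Distance = √((-2.49)² + (60.17)²) = 60.221 mi.

60.2 mi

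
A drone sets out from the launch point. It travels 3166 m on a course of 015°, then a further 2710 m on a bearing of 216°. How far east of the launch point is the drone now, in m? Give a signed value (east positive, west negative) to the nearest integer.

-773 m

Leg 1 (015°, 3166 m): east 3166 sin 15° = 819.42, north 3166 cos 15° = 3058.12
Leg 2 (216°, 2710 m): east 2710 sin 216° = -1592.90, north 2710 cos 216° = -2192.44
Net east component: -773.48 m.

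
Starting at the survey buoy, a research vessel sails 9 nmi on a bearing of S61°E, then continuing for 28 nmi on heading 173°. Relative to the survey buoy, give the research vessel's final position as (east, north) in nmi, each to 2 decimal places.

(11.28, -32.15)

Leg 1 (S61°E, 9 nmi): east 9 sin 119° = 7.87, north 9 cos 119° = -4.36
Leg 2 (173°, 28 nmi): east 28 sin 173° = 3.41, north 28 cos 173° = -27.79
Summing: 11.28 nmi east, -32.15 nmi north → (11.28, -32.15).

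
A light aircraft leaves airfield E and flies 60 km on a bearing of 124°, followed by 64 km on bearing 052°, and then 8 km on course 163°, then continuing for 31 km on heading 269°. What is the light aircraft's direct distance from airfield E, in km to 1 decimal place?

Leg 1 (124°, 60 km): east 60 sin 124° = 49.74, north 60 cos 124° = -33.55
Leg 2 (052°, 64 km): east 64 sin 52° = 50.43, north 64 cos 52° = 39.40
Leg 3 (163°, 8 km): east 8 sin 163° = 2.34, north 8 cos 163° = -7.65
Leg 4 (269°, 31 km): east 31 sin 269° = -31.00, north 31 cos 269° = -0.54
Net: 71.52 east, -2.34 north. Distance = √((71.52)² + (-2.34)²) = 71.557 km.

71.6 km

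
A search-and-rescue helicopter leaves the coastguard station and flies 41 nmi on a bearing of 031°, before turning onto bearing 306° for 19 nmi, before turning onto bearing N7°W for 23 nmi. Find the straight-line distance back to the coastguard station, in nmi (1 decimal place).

Leg 1 (031°, 41 nmi): east 41 sin 31° = 21.12, north 41 cos 31° = 35.14
Leg 2 (306°, 19 nmi): east 19 sin 306° = -15.37, north 19 cos 306° = 11.17
Leg 3 (N7°W, 23 nmi): east 23 sin 353° = -2.80, north 23 cos 353° = 22.83
Net: 2.94 east, 69.14 north. Distance = √((2.94)² + (69.14)²) = 69.203 nmi.

69.2 nmi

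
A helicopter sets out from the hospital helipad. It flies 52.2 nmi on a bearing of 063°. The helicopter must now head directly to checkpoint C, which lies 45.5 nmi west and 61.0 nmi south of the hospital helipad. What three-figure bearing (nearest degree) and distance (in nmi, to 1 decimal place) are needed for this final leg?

Leg 1 (063°, 52.2 nmi): east 52.2 sin 63° = 46.51, north 52.2 cos 63° = 23.70
Current position: (46.51, 23.70). Target: (-45.5, -61.0). Remaining: Δeast = -92.01, Δnorth = -84.70.
Bearing = atan2(-92.01, -84.70) mod 360° = 227.37°; distance = √((-92.01)² + (-84.70)²) = 125.059 nmi.

227°, 125.1 nmi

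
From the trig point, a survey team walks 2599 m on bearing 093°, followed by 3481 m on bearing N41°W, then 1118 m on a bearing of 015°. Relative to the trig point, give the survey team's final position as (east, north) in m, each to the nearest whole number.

Leg 1 (093°, 2599 m): east 2599 sin 93° = 2595.44, north 2599 cos 93° = -136.02
Leg 2 (N41°W, 3481 m): east 3481 sin 319° = -2283.74, north 3481 cos 319° = 2627.14
Leg 3 (015°, 1118 m): east 1118 sin 15° = 289.36, north 1118 cos 15° = 1079.91
Summing: 601.06 m east, 3571.03 m north → (601, 3571).

(601, 3571)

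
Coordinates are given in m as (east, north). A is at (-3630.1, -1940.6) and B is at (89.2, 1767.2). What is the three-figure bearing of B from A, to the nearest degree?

045°

Δeast = 89.2 − -3630.1 = 3719.30; Δnorth = 1767.2 − -1940.6 = 3707.80.
Bearing = atan2(Δeast, Δnorth) mod 360° = 45.09° ≈ 045°.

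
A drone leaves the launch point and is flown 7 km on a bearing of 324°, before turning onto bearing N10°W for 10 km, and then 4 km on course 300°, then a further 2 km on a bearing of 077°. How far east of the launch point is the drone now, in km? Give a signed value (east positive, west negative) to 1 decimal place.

-7.4 km

Leg 1 (324°, 7 km): east 7 sin 324° = -4.11, north 7 cos 324° = 5.66
Leg 2 (N10°W, 10 km): east 10 sin 350° = -1.74, north 10 cos 350° = 9.85
Leg 3 (300°, 4 km): east 4 sin 300° = -3.46, north 4 cos 300° = 2.00
Leg 4 (077°, 2 km): east 2 sin 77° = 1.95, north 2 cos 77° = 0.45
Net east component: -7.37 km.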